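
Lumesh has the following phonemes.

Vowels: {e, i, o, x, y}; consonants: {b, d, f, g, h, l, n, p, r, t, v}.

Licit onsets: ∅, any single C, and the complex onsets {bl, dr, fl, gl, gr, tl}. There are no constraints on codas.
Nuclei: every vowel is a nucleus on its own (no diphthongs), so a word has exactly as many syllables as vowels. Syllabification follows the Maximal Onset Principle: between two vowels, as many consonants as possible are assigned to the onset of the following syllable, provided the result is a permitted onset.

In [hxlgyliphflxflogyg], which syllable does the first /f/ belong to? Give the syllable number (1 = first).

4

Vowels present: x, y, i, x, o, y; each is a nucleus, giving 6 syllables.
Between /x/ (V1) and /y/ (V2): /lg/; trying suffixes from longest down, /g/ is the first permitted one, so coda /l/ | onset /g/.
Between /y/ (V2) and /i/ (V3): just /l/ — single C goes to the following onset.
Between /i/ (V3) and /x/ (V4): /phfl/ splits as /ph/ + /fl/ (/fl/ is the longest suffix that is a licit onset).
Between /x/ (V4) and /o/ (V5): /fl/ — entire cluster is a permitted onset → onset /fl/, coda ∅.
Between /o/ (V5) and /y/ (V6): just /g/ — single C goes to the following onset.
Result: hxl.gy.liph.flx.flo.gyg.
The first /f/ is in the onset of syllable 4 (/flx/).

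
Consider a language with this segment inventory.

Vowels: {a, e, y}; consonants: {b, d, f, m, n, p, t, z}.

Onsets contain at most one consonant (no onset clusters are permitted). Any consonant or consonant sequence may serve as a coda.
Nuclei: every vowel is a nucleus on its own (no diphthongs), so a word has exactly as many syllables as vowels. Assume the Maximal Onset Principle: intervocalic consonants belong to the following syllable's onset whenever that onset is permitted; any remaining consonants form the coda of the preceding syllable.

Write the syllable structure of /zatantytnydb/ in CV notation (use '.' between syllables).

CV.CVC.CVC.CVCC

Vowels present: a, a, y, y; each is a nucleus, giving 4 syllables.
Between /a/ (V1) and /a/ (V2): /t/ is a single consonant, so it becomes the next onset.
Between /a/ (V2) and /y/ (V3): cluster /nt/ — the longest permitted-onset suffix is /t/; onset = /t/, preceding coda = /n/.
Between /y/ (V3) and /y/ (V4): /tn/; trying suffixes from longest down, /n/ is the first permitted one, so coda /t/ | onset /n/.
Result: za.tan.tyt.nydb.
Mapping each syllable to C/V: /za/ → CV, /tan/ → CVC, /tyt/ → CVC, /nydb/ → CVCC.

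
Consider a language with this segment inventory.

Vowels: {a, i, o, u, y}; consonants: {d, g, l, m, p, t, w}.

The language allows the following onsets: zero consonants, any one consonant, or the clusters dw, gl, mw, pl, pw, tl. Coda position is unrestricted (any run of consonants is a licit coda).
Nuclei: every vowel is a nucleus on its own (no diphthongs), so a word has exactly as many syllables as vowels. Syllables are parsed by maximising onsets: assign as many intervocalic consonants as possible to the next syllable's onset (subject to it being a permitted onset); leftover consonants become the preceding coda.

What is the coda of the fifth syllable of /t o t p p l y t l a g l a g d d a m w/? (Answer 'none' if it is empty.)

mw

Nuclei (vowels): o, y, a, a, a → 5 syllables.
/o…y/ gap (V1→V2): /tppl/ — longest licit onset from the right is /pl/, leaving /tp/ as coda.
/y…a/ gap (V2→V3): /tl/ — entire cluster is a permitted onset → onset /tl/, coda ∅.
/a…a/ gap (V3→V4): /gl/ is a licit onset in full, so it all attaches to the next syllable.
/a…a/ gap (V4→V5): /gdd/; trying suffixes from longest down, /d/ is the first permitted one, so coda /gd/ | onset /d/.
So the parse is totp.ply.tla.glagd.damw.
Syllable 5 is /damw/: onset /d/, nucleus /a/, coda /mw/.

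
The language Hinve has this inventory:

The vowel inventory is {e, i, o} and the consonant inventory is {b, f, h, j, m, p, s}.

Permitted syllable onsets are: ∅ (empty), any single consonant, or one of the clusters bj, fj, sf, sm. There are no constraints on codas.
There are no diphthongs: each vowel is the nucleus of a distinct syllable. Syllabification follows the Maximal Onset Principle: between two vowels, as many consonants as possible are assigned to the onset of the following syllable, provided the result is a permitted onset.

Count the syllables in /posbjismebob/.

4

Vowels present: o, i, e, o; each is a nucleus, giving 4 syllables.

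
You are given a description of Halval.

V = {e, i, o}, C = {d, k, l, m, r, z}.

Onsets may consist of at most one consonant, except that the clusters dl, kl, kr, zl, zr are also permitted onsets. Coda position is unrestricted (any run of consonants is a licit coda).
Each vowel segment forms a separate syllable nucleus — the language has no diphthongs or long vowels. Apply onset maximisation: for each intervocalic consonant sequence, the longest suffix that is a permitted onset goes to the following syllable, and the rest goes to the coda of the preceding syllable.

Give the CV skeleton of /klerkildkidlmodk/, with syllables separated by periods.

The vowels are e, i, i, o — 4 nuclei, so 4 syllables.
V1 /e/ – V2 /i/: /rk/; trying suffixes from longest down, /k/ is the first permitted one, so coda /r/ | onset /k/.
V2 /i/ – V3 /i/: /ldk/ — longest licit onset from the right is /k/, leaving /ld/ as coda.
V3 /i/ – V4 /o/: /dlm/ splits as /dl/ + /m/ (/m/ is the longest suffix that is a licit onset).
So the parse is kler.kild.kidl.modk.
Mapping each syllable to C/V: /kler/ → CCVC, /kild/ → CVCC, /kidl/ → CVCC, /modk/ → CVCC.

CCVC.CVCC.CVCC.CVCC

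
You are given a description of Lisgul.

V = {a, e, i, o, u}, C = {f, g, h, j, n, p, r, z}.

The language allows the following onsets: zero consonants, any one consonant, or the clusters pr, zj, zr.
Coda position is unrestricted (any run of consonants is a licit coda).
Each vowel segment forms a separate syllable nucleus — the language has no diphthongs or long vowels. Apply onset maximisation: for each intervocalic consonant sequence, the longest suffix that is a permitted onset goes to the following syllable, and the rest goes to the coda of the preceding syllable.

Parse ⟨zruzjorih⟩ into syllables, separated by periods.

Nuclei (vowels): u, o, i → 3 syllables.
σ1/σ2 boundary: /zj/ is a licit onset in full, so it all attaches to the next syllable.
σ2/σ3 boundary: /r/ is a single consonant, so it becomes the next onset.

zru.zjo.rih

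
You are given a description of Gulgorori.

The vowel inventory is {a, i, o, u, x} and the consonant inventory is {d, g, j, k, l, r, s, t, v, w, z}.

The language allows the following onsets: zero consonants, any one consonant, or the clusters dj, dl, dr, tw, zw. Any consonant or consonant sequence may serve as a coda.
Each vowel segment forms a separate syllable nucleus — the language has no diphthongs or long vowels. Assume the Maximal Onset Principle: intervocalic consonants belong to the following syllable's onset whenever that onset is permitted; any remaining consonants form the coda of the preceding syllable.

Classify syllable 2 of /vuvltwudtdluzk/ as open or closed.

The vowels are u, u, u — 3 nuclei, so 3 syllables.
Between /u/ (V1) and /u/ (V2): /vltw/; trying suffixes from longest down, /tw/ is the first permitted one, so coda /vl/ | onset /tw/.
Between /u/ (V2) and /u/ (V3): /dtdl/; trying suffixes from longest down, /dl/ is the first permitted one, so coda /dt/ | onset /dl/.
So the parse is vuvl.twudt.dluzk.
Syllable 2 is /twudt/ with coda /dt/, so it is closed.

closed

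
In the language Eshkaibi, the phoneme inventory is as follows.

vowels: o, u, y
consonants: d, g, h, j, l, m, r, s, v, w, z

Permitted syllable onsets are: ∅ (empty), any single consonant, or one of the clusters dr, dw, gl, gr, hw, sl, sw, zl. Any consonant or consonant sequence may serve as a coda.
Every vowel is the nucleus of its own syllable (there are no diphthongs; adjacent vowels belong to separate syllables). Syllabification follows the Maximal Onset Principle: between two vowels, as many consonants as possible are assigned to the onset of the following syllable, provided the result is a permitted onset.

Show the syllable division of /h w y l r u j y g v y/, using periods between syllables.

Vowels present: y, u, y, y; each is a nucleus, giving 4 syllables.
/y…u/ gap (V1→V2): /lr/; trying suffixes from longest down, /r/ is the first permitted one, so coda /l/ | onset /r/.
/u…y/ gap (V2→V3): /j/ is a single consonant, so it becomes the next onset.
/y…y/ gap (V3→V4): cluster /gv/ — the longest permitted-onset suffix is /v/; onset = /v/, preceding coda = /g/.

hwyl.ru.jyg.vy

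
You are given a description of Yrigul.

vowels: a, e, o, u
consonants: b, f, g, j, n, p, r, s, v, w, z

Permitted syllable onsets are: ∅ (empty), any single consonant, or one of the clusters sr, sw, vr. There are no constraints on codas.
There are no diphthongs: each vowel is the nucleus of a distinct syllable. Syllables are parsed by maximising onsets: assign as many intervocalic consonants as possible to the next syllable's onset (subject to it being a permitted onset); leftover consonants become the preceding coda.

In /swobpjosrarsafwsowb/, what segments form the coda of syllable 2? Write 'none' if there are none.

none

Vowels present: o, o, a, a, o; each is a nucleus, giving 5 syllables.
σ1/σ2 boundary: /bpj/ — longest licit onset from the right is /j/, leaving /bp/ as coda.
σ2/σ3 boundary: /sr/ — entire cluster is a permitted onset → onset /sr/, coda ∅.
σ3/σ4 boundary: /rs/ — longest licit onset from the right is /s/, leaving /r/ as coda.
σ4/σ5 boundary: /fws/; trying suffixes from longest down, /s/ is the first permitted one, so coda /fw/ | onset /s/.
So the parse is swobp.jo.srar.safw.sowb.
Syllable 2 is /jo/: onset /j/, nucleus /o/, coda ∅.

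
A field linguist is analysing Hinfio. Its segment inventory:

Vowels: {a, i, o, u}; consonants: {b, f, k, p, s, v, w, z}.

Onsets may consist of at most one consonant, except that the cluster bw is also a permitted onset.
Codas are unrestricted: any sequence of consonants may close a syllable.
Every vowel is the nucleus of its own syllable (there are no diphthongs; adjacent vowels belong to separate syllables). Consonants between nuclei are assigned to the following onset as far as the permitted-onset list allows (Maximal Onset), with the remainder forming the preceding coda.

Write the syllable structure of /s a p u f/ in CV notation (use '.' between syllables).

CV.CVC

Nuclei (vowels): a, u → 2 syllables.
/a…u/ gap (V1→V2): /p/ is a single consonant, so it becomes the next onset.
Result: sa.puf.
Mapping each syllable to C/V: /sa/ → CV, /puf/ → CVC.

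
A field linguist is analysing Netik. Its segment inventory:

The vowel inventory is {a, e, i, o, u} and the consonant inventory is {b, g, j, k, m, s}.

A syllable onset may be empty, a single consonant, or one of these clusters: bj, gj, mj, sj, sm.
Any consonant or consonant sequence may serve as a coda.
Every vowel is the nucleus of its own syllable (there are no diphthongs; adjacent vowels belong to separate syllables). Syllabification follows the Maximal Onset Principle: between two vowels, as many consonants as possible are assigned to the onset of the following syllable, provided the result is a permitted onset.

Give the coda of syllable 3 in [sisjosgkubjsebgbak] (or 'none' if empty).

The vowels are i, o, u, e, a — 5 nuclei, so 5 syllables.
σ1/σ2 boundary: /sj/ is a licit onset in full, so it all attaches to the next syllable.
σ2/σ3 boundary: /sgk/; trying suffixes from longest down, /k/ is the first permitted one, so coda /sg/ | onset /k/.
σ3/σ4 boundary: /bjs/ — longest licit onset from the right is /s/, leaving /bj/ as coda.
σ4/σ5 boundary: cluster /bgb/ — the longest permitted-onset suffix is /b/; onset = /b/, preceding coda = /bg/.
Putting it together: si.sjosg.kubj.sebg.bak.
Syllable 3 is /kubj/: onset /k/, nucleus /u/, coda /bj/.

bj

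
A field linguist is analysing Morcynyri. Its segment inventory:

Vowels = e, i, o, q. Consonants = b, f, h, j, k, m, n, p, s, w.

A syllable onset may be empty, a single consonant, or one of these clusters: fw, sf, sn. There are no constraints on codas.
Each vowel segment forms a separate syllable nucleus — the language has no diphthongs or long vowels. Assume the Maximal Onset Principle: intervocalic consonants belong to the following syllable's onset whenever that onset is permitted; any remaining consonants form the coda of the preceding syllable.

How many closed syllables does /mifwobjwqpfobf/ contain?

Nuclei (vowels): i, o, q, o → 4 syllables.
Between /i/ (V1) and /o/ (V2): /fw/ — entire cluster is a permitted onset → onset /fw/, coda ∅.
Between /o/ (V2) and /q/ (V3): /bjw/; trying suffixes from longest down, /w/ is the first permitted one, so coda /bj/ | onset /w/.
Between /q/ (V3) and /o/ (V4): /pf/; trying suffixes from longest down, /f/ is the first permitted one, so coda /p/ | onset /f/.
Putting it together: mi.fwobj.wqp.fobf.
Classifying each syllable: /mi/ (open), /fwobj/ (closed), /wqp/ (closed), /fobf/ (closed).
Closed syllables: 3.

3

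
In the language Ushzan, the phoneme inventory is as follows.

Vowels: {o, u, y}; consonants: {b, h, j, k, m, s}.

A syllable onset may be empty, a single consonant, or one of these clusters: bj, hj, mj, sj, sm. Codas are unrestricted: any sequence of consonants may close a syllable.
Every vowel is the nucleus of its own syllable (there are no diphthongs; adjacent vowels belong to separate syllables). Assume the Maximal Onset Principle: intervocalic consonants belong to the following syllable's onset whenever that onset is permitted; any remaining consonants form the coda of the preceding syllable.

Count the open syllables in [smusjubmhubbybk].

1

Vowels present: u, u, u, y; each is a nucleus, giving 4 syllables.
Between /u/ (V1) and /u/ (V2): /sj/ is a licit onset in full, so it all attaches to the next syllable.
Between /u/ (V2) and /u/ (V3): cluster /bmh/ — the longest permitted-onset suffix is /h/; onset = /h/, preceding coda = /bm/.
Between /u/ (V3) and /y/ (V4): /bb/ — longest licit onset from the right is /b/, leaving /b/ as coda.
Result: smu.sjubm.hub.bybk.
Classifying each syllable: /smu/ (open), /sjubm/ (closed), /hub/ (closed), /bybk/ (closed).
Open syllables: 1.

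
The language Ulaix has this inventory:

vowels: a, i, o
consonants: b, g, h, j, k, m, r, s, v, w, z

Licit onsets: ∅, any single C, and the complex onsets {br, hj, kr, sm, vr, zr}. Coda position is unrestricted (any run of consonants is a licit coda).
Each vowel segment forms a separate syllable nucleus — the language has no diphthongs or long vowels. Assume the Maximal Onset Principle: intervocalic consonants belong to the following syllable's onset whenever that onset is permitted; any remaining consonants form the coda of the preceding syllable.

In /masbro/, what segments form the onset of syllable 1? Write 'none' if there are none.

Vowels present: a, o; each is a nucleus, giving 2 syllables.
σ1/σ2 boundary: /sbr/ splits as /s/ + /br/ (/br/ is the longest suffix that is a licit onset).
Syllabification: mas.bro.
Syllable 1 is /mas/: onset /m/, nucleus /a/, coda /s/.

m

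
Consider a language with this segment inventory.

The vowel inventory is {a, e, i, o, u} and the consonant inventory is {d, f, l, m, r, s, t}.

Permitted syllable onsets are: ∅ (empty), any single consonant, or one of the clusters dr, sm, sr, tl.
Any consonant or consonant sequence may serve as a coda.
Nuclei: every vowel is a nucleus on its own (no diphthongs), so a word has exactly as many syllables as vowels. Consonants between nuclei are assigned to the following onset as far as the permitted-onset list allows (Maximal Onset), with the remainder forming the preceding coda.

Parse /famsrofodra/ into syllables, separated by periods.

fam.sro.fo.dra

Nuclei (vowels): a, o, o, a → 4 syllables.
/a…o/ gap (V1→V2): /msr/ splits as /m/ + /sr/ (/sr/ is the longest suffix that is a licit onset).
/o…o/ gap (V2→V3): /f/ → onset of the next syllable (single consonants are always licit onsets).
/o…a/ gap (V3→V4): /dr/ — entire cluster is a permitted onset → onset /dr/, coda ∅.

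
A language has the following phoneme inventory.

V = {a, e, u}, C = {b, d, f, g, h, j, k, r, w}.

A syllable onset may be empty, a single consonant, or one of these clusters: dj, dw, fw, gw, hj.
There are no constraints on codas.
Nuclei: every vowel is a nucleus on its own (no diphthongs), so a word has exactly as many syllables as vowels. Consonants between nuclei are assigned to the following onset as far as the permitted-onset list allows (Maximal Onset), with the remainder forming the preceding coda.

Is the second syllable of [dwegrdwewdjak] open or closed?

Nuclei (vowels): e, e, a → 3 syllables.
V1 /e/ – V2 /e/: cluster /grdw/ — the longest permitted-onset suffix is /dw/; onset = /dw/, preceding coda = /gr/.
V2 /e/ – V3 /a/: /wdj/; trying suffixes from longest down, /dj/ is the first permitted one, so coda /w/ | onset /dj/.
Putting it together: dwegr.dwew.djak.
Syllable 2 is /dwew/ with coda /w/, so it is closed.

closed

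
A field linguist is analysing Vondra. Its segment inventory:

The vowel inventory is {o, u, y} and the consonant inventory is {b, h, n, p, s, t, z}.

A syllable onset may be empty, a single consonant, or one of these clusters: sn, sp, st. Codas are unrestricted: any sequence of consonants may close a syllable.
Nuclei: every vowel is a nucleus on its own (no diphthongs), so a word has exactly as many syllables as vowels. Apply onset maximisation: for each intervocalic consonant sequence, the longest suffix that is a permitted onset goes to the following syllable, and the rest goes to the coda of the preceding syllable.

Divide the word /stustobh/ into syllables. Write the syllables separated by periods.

stu.stobh

The vowels are u, o — 2 nuclei, so 2 syllables.
V1 /u/ – V2 /o/: /st/ is a licit onset in full, so it all attaches to the next syllable.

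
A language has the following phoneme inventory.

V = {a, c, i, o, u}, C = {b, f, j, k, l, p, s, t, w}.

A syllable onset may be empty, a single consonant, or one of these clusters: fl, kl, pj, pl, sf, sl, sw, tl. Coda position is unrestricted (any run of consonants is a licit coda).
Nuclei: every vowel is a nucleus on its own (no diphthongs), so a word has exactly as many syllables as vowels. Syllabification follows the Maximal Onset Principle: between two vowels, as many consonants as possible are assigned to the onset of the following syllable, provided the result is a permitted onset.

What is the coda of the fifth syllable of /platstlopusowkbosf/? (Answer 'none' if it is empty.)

The vowels are a, o, u, o, o — 5 nuclei, so 5 syllables.
/a…o/ gap (V1→V2): /tstl/; trying suffixes from longest down, /tl/ is the first permitted one, so coda /ts/ | onset /tl/.
/o…u/ gap (V2→V3): /p/ → onset of the next syllable (single consonants are always licit onsets).
/u…o/ gap (V3→V4): just /s/ — single C goes to the following onset.
/o…o/ gap (V4→V5): cluster /wkb/ — the longest permitted-onset suffix is /b/; onset = /b/, preceding coda = /wk/.
Syllabification: plats.tlo.pu.sowk.bosf.
Syllable 5 is /bosf/: onset /b/, nucleus /o/, coda /sf/.

sf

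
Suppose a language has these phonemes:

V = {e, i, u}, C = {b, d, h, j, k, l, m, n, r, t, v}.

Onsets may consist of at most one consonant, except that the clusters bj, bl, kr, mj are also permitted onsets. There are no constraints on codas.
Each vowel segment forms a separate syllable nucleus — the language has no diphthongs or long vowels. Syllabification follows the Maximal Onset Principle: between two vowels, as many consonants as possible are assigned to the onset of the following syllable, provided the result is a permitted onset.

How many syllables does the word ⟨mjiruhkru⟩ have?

Nuclei (vowels): i, u, u → 3 syllables.

3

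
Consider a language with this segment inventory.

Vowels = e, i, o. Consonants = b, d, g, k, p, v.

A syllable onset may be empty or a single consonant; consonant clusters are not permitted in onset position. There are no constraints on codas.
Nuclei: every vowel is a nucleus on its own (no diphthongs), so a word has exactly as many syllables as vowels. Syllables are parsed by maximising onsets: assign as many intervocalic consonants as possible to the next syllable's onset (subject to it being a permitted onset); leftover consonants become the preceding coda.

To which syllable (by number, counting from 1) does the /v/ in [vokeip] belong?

Vowels present: o, e, i; each is a nucleus, giving 3 syllables.
/o…e/ gap (V1→V2): /k/ → onset of the next syllable (single consonants are always licit onsets).
/e…i/ gap (V2→V3): hiatus — the boundary sits between the two vowels.
Result: vo.ke.ip.
The /v/ is in the onset of syllable 1 (/vo/).

1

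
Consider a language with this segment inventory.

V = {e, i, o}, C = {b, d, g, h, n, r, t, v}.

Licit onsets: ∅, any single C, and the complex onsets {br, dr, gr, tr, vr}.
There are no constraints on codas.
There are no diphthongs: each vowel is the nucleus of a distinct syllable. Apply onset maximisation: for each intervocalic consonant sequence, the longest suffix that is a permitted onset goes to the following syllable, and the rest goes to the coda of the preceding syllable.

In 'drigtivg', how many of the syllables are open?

0

The vowels are i, i — 2 nuclei, so 2 syllables.
Between /i/ (V1) and /i/ (V2): cluster /gt/ — the longest permitted-onset suffix is /t/; onset = /t/, preceding coda = /g/.
So the parse is drig.tivg.
Classifying each syllable: /drig/ (closed), /tivg/ (closed).
Open syllables: 0.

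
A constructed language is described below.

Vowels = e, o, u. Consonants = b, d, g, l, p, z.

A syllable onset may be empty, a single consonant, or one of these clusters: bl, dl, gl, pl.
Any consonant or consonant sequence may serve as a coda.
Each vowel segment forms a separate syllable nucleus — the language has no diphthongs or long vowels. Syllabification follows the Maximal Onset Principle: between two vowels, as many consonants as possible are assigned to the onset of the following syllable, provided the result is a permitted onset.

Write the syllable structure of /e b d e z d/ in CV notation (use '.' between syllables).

Vowels present: e, e; each is a nucleus, giving 2 syllables.
Between /e/ (V1) and /e/ (V2): cluster /bd/ — the longest permitted-onset suffix is /d/; onset = /d/, preceding coda = /b/.
Putting it together: eb.dezd.
Mapping each syllable to C/V: /eb/ → VC, /dezd/ → CVCC.

VC.CVCC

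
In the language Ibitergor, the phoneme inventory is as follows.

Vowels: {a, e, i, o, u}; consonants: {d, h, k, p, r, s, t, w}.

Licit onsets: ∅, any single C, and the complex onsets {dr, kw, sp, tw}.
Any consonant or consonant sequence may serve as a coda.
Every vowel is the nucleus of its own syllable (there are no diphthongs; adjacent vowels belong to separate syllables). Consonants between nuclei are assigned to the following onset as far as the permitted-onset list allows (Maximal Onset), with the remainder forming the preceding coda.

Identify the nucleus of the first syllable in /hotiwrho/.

Nuclei (vowels): o, i, o → 3 syllables.
The first nucleus (vowel 1 from the left) is /o/.

o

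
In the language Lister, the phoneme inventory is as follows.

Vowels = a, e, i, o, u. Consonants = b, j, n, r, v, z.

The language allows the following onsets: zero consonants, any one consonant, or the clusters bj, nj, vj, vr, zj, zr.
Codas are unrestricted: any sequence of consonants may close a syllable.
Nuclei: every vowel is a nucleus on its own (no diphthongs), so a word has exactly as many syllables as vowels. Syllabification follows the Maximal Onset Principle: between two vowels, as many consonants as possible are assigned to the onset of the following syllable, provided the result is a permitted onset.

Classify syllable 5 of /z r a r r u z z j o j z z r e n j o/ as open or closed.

open

Nuclei (vowels): a, u, o, e, o → 5 syllables.
σ1/σ2 boundary: /rr/ splits as /r/ + /r/ (/r/ is the longest suffix that is a licit onset).
σ2/σ3 boundary: /zzj/ splits as /z/ + /zj/ (/zj/ is the longest suffix that is a licit onset).
σ3/σ4 boundary: /jzzr/ splits as /jz/ + /zr/ (/zr/ is the longest suffix that is a licit onset).
σ4/σ5 boundary: /nj/ — entire cluster is a permitted onset → onset /nj/, coda ∅.
Putting it together: zrar.ruz.zjojz.zre.njo.
Syllable 5 is /njo/; it ends in its nucleus with no coda, so it is open.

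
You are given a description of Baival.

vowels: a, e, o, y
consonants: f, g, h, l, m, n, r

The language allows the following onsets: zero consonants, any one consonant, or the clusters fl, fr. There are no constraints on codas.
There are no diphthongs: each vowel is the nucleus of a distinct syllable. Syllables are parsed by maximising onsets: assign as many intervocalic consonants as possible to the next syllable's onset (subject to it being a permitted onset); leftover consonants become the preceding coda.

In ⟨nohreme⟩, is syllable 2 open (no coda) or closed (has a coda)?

open

Nuclei (vowels): o, e, e → 3 syllables.
V1 /o/ – V2 /e/: cluster /hr/ — the longest permitted-onset suffix is /r/; onset = /r/, preceding coda = /h/.
V2 /e/ – V3 /e/: /m/ is a single consonant, so it becomes the next onset.
So the parse is noh.re.me.
Syllable 2 is /re/; it ends in its nucleus with no coda, so it is open.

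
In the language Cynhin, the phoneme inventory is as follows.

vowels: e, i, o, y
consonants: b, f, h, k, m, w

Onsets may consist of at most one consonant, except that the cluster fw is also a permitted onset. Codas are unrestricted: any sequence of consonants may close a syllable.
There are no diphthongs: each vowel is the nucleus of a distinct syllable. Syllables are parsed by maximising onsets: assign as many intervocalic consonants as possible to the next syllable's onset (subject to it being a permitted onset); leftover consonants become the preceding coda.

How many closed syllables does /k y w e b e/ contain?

0

Nuclei (vowels): y, e, e → 3 syllables.
σ1/σ2 boundary: /w/ is a single consonant, so it becomes the next onset.
σ2/σ3 boundary: just /b/ — single C goes to the following onset.
Putting it together: ky.we.be.
Classifying each syllable: /ky/ (open), /we/ (open), /be/ (open).
Closed syllables: 0.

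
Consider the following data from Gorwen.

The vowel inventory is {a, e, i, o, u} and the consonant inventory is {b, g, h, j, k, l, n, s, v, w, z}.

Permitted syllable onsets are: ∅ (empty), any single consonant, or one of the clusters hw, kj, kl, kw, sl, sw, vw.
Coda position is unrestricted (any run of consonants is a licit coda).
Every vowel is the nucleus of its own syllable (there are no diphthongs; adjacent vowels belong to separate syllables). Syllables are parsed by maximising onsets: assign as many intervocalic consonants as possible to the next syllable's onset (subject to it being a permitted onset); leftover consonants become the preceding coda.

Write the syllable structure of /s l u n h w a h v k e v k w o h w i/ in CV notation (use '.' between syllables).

Vowels present: u, a, e, o, i; each is a nucleus, giving 5 syllables.
V1 /u/ – V2 /a/: /nhw/ splits as /n/ + /hw/ (/hw/ is the longest suffix that is a licit onset).
V2 /a/ – V3 /e/: /hvk/ splits as /hv/ + /k/ (/k/ is the longest suffix that is a licit onset).
V3 /e/ – V4 /o/: cluster /vkw/ — the longest permitted-onset suffix is /kw/; onset = /kw/, preceding coda = /v/.
V4 /o/ – V5 /i/: /hw/ — entire cluster is a permitted onset → onset /hw/, coda ∅.
So the parse is slun.hwahv.kev.kwo.hwi.
Mapping each syllable to C/V: /slun/ → CCVC, /hwahv/ → CCVCC, /kev/ → CVC, /kwo/ → CCV, /hwi/ → CCV.

CCVC.CCVCC.CVC.CCV.CCV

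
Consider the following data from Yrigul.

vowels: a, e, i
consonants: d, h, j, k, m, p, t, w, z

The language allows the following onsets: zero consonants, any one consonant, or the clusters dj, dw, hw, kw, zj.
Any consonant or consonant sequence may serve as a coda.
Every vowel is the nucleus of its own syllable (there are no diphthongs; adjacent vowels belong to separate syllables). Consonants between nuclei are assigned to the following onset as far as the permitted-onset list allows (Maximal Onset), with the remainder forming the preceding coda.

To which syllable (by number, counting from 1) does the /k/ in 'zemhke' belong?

2

Vowels present: e, e; each is a nucleus, giving 2 syllables.
V1 /e/ – V2 /e/: /mhk/; trying suffixes from longest down, /k/ is the first permitted one, so coda /mh/ | onset /k/.
Syllabification: zemh.ke.
The /k/ is in the onset of syllable 2 (/ke/).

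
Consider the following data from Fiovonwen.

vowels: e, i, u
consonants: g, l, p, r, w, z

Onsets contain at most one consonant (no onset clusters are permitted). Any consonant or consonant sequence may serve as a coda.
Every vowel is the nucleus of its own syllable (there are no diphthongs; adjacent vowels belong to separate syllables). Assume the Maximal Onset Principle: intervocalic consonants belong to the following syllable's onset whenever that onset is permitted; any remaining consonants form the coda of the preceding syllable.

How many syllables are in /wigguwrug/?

Vowels present: i, u, u; each is a nucleus, giving 3 syllables.

3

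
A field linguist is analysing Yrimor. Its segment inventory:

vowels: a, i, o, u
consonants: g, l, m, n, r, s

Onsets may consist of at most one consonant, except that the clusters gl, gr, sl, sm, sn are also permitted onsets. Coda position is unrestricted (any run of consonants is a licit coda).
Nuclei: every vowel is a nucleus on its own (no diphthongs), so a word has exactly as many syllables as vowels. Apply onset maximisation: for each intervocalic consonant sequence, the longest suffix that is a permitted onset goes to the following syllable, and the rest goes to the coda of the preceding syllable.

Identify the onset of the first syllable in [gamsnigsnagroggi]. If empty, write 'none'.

The vowels are a, i, a, o, i — 5 nuclei, so 5 syllables.
V1 /a/ – V2 /i/: /msn/ splits as /m/ + /sn/ (/sn/ is the longest suffix that is a licit onset).
V2 /i/ – V3 /a/: /gsn/; trying suffixes from longest down, /sn/ is the first permitted one, so coda /g/ | onset /sn/.
V3 /a/ – V4 /o/: /gr/ — entire cluster is a permitted onset → onset /gr/, coda ∅.
V4 /o/ – V5 /i/: /gg/ splits as /g/ + /g/ (/g/ is the longest suffix that is a licit onset).
Syllabification: gam.snig.sna.grog.gi.
Syllable 1 is /gam/: onset /g/, nucleus /a/, coda /m/.

g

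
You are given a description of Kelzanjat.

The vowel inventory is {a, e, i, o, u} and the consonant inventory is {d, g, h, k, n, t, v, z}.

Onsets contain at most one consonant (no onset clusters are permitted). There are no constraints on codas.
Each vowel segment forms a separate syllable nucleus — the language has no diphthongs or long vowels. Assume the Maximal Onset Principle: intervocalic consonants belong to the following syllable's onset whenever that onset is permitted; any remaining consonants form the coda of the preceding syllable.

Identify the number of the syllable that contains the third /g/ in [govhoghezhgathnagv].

4

Vowels present: o, o, e, a, a; each is a nucleus, giving 5 syllables.
σ1/σ2 boundary: /vh/; trying suffixes from longest down, /h/ is the first permitted one, so coda /v/ | onset /h/.
σ2/σ3 boundary: /gh/; trying suffixes from longest down, /h/ is the first permitted one, so coda /g/ | onset /h/.
σ3/σ4 boundary: /zhg/ splits as /zh/ + /g/ (/g/ is the longest suffix that is a licit onset).
σ4/σ5 boundary: /thn/; trying suffixes from longest down, /n/ is the first permitted one, so coda /th/ | onset /n/.
Result: gov.hog.hezh.gath.nagv.
The third /g/ is in the onset of syllable 4 (/gath/).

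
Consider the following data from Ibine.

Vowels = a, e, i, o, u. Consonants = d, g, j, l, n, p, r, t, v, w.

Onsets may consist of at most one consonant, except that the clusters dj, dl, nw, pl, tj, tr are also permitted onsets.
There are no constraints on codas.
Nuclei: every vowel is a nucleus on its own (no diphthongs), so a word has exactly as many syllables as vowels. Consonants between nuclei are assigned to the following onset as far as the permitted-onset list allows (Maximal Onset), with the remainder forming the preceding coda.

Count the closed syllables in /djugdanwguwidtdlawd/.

Vowels present: u, a, u, i, a; each is a nucleus, giving 5 syllables.
V1 /u/ – V2 /a/: /gd/; trying suffixes from longest down, /d/ is the first permitted one, so coda /g/ | onset /d/.
V2 /a/ – V3 /u/: /nwg/; trying suffixes from longest down, /g/ is the first permitted one, so coda /nw/ | onset /g/.
V3 /u/ – V4 /i/: /w/ is a single consonant, so it becomes the next onset.
V4 /i/ – V5 /a/: /dtdl/; trying suffixes from longest down, /dl/ is the first permitted one, so coda /dt/ | onset /dl/.
Syllabification: djug.danw.gu.widt.dlawd.
Classifying each syllable: /djug/ (closed), /danw/ (closed), /gu/ (open), /widt/ (closed), /dlawd/ (closed).
Closed syllables: 4.

4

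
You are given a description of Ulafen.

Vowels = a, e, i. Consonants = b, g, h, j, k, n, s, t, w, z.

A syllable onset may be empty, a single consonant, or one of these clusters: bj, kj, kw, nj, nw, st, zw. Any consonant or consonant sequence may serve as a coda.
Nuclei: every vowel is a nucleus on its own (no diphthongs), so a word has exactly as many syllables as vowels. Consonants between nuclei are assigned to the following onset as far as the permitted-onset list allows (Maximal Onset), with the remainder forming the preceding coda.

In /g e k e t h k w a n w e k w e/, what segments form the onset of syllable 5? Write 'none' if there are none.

kw

The vowels are e, e, a, e, e — 5 nuclei, so 5 syllables.
V1 /e/ – V2 /e/: just /k/ — single C goes to the following onset.
V2 /e/ – V3 /a/: /thkw/ splits as /th/ + /kw/ (/kw/ is the longest suffix that is a licit onset).
V3 /a/ – V4 /e/: /nw/ is a licit onset in full, so it all attaches to the next syllable.
V4 /e/ – V5 /e/: /kw/ is a licit onset in full, so it all attaches to the next syllable.
So the parse is ge.keth.kwa.nwe.kwe.
Syllable 5 is /kwe/: onset /kw/, nucleus /e/, coda ∅.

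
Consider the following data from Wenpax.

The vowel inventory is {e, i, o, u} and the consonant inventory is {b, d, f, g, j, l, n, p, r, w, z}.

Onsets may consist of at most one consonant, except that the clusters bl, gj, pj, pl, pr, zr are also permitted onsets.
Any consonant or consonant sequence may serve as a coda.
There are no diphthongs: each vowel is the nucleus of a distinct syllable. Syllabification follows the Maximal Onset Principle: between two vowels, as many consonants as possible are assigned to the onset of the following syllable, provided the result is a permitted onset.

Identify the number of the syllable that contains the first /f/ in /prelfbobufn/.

Nuclei (vowels): e, o, u → 3 syllables.
σ1/σ2 boundary: /lfb/ splits as /lf/ + /b/ (/b/ is the longest suffix that is a licit onset).
σ2/σ3 boundary: /b/ is a single consonant, so it becomes the next onset.
Putting it together: prelf.bo.bufn.
The first /f/ is in the coda of syllable 1 (/prelf/).

1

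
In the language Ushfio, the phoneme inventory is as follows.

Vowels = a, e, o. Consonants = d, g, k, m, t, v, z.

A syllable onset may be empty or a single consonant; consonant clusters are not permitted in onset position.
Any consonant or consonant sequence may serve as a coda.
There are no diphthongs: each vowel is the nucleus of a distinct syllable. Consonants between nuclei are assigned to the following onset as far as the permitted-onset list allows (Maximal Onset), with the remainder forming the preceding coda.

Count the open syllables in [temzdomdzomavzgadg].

1

The vowels are e, o, o, a, a — 5 nuclei, so 5 syllables.
σ1/σ2 boundary: /mzd/; trying suffixes from longest down, /d/ is the first permitted one, so coda /mz/ | onset /d/.
σ2/σ3 boundary: /mdz/ splits as /md/ + /z/ (/z/ is the longest suffix that is a licit onset).
σ3/σ4 boundary: /m/ is a single consonant, so it becomes the next onset.
σ4/σ5 boundary: cluster /vzg/ — the longest permitted-onset suffix is /g/; onset = /g/, preceding coda = /vz/.
So the parse is temz.domd.zo.mavz.gadg.
Classifying each syllable: /temz/ (closed), /domd/ (closed), /zo/ (open), /mavz/ (closed), /gadg/ (closed).
Open syllables: 1.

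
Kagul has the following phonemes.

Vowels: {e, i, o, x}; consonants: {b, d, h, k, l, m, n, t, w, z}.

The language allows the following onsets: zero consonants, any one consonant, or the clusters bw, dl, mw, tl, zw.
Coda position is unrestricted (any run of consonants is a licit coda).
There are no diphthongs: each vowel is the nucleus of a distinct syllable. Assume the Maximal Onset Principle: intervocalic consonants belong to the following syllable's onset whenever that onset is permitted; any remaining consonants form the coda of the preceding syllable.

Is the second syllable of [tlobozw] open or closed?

Vowels present: o, o; each is a nucleus, giving 2 syllables.
/o…o/ gap (V1→V2): just /b/ — single C goes to the following onset.
Syllabification: tlo.bozw.
Syllable 2 is /bozw/ with coda /zw/, so it is closed.

closed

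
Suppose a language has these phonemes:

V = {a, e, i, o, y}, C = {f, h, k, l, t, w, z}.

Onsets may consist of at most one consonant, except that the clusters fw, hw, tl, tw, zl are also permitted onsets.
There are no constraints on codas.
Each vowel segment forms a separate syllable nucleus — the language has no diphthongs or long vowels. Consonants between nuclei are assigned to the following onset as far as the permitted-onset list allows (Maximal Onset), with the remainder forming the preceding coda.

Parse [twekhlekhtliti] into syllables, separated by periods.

The vowels are e, e, i, i — 4 nuclei, so 4 syllables.
Between /e/ (V1) and /e/ (V2): cluster /khl/ — the longest permitted-onset suffix is /l/; onset = /l/, preceding coda = /kh/.
Between /e/ (V2) and /i/ (V3): /khtl/ — longest licit onset from the right is /tl/, leaving /kh/ as coda.
Between /i/ (V3) and /i/ (V4): just /t/ — single C goes to the following onset.

twekh.lekh.tli.ti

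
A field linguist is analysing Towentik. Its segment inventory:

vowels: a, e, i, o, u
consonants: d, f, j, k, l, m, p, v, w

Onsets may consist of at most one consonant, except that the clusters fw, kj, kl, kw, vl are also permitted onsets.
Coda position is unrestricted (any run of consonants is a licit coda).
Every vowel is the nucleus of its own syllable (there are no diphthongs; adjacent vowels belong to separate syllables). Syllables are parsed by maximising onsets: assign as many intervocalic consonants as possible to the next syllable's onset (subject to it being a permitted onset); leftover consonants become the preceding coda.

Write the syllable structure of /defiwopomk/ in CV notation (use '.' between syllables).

CV.CV.CV.CVCC

Nuclei (vowels): e, i, o, o → 4 syllables.
/e…i/ gap (V1→V2): just /f/ — single C goes to the following onset.
/i…o/ gap (V2→V3): just /w/ — single C goes to the following onset.
/o…o/ gap (V3→V4): just /p/ — single C goes to the following onset.
Syllabification: de.fi.wo.pomk.
Mapping each syllable to C/V: /de/ → CV, /fi/ → CV, /wo/ → CV, /pomk/ → CVCC.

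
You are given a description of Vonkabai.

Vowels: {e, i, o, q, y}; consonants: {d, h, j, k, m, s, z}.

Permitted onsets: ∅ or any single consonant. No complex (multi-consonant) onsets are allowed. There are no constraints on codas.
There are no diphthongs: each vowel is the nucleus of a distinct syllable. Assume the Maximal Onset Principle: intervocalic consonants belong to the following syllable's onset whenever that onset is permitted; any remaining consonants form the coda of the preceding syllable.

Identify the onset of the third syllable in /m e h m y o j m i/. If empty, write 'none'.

Nuclei (vowels): e, y, o, i → 4 syllables.
σ1/σ2 boundary: /hm/ splits as /h/ + /m/ (/m/ is the longest suffix that is a licit onset).
σ2/σ3 boundary: no consonants, so the boundary falls immediately after /y/.
σ3/σ4 boundary: /jm/ splits as /j/ + /m/ (/m/ is the longest suffix that is a licit onset).
Syllabification: meh.my.oj.mi.
Syllable 3 is /oj/: onset ∅, nucleus /o/, coda /j/.

none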